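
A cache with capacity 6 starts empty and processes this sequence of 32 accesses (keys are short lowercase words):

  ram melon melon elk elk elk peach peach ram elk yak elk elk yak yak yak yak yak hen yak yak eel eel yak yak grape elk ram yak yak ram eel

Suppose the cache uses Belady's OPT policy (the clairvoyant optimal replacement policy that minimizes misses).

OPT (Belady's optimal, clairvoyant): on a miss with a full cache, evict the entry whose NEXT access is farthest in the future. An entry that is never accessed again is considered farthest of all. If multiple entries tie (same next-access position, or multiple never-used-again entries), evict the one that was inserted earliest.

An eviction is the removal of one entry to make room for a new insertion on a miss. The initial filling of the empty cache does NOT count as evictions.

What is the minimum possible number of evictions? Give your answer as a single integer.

Answer: 2

Derivation:
OPT (Belady) simulation (capacity=6):
  1. access ram: MISS. Cache: [ram]
  2. access melon: MISS. Cache: [ram melon]
  3. access melon: HIT. Next use of melon: never. Cache: [ram melon]
  4. access elk: MISS. Cache: [ram melon elk]
  5. access elk: HIT. Next use of elk: step 6. Cache: [ram melon elk]
  6. access elk: HIT. Next use of elk: step 10. Cache: [ram melon elk]
  7. access peach: MISS. Cache: [ram melon elk peach]
  8. access peach: HIT. Next use of peach: never. Cache: [ram melon elk peach]
  9. access ram: HIT. Next use of ram: step 28. Cache: [ram melon elk peach]
  10. access elk: HIT. Next use of elk: step 12. Cache: [ram melon elk peach]
  11. access yak: MISS. Cache: [ram melon elk peach yak]
  12. access elk: HIT. Next use of elk: step 13. Cache: [ram melon elk peach yak]
  13. access elk: HIT. Next use of elk: step 27. Cache: [ram melon elk peach yak]
  14. access yak: HIT. Next use of yak: step 15. Cache: [ram melon elk peach yak]
  15. access yak: HIT. Next use of yak: step 16. Cache: [ram melon elk peach yak]
  16. access yak: HIT. Next use of yak: step 17. Cache: [ram melon elk peach yak]
  17. access yak: HIT. Next use of yak: step 18. Cache: [ram melon elk peach yak]
  18. access yak: HIT. Next use of yak: step 20. Cache: [ram melon elk peach yak]
  19. access hen: MISS. Cache: [ram melon elk peach yak hen]
  20. access yak: HIT. Next use of yak: step 21. Cache: [ram melon elk peach yak hen]
  21. access yak: HIT. Next use of yak: step 24. Cache: [ram melon elk peach yak hen]
  22. access eel: MISS, evict melon (next use: never). Cache: [ram elk peach yak hen eel]
  23. access eel: HIT. Next use of eel: step 32. Cache: [ram elk peach yak hen eel]
  24. access yak: HIT. Next use of yak: step 25. Cache: [ram elk peach yak hen eel]
  25. access yak: HIT. Next use of yak: step 29. Cache: [ram elk peach yak hen eel]
  26. access grape: MISS, evict peach (next use: never). Cache: [ram elk yak hen eel grape]
  27. access elk: HIT. Next use of elk: never. Cache: [ram elk yak hen eel grape]
  28. access ram: HIT. Next use of ram: step 31. Cache: [ram elk yak hen eel grape]
  29. access yak: HIT. Next use of yak: step 30. Cache: [ram elk yak hen eel grape]
  30. access yak: HIT. Next use of yak: never. Cache: [ram elk yak hen eel grape]
  31. access ram: HIT. Next use of ram: never. Cache: [ram elk yak hen eel grape]
  32. access eel: HIT. Next use of eel: never. Cache: [ram elk yak hen eel grape]
Total: 24 hits, 8 misses, 2 evictions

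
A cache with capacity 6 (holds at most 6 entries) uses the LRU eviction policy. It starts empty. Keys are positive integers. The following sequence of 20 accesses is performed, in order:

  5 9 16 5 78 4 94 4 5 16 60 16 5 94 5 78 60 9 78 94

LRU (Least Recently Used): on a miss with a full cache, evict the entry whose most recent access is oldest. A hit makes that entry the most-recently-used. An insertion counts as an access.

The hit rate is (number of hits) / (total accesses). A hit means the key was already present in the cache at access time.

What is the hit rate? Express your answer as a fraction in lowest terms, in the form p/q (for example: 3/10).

Answer: 3/5

Derivation:
LRU simulation (capacity=6):
  1. access 5: MISS. Cache (LRU->MRU): [5]
  2. access 9: MISS. Cache (LRU->MRU): [5 9]
  3. access 16: MISS. Cache (LRU->MRU): [5 9 16]
  4. access 5: HIT. Cache (LRU->MRU): [9 16 5]
  5. access 78: MISS. Cache (LRU->MRU): [9 16 5 78]
  6. access 4: MISS. Cache (LRU->MRU): [9 16 5 78 4]
  7. access 94: MISS. Cache (LRU->MRU): [9 16 5 78 4 94]
  8. access 4: HIT. Cache (LRU->MRU): [9 16 5 78 94 4]
  9. access 5: HIT. Cache (LRU->MRU): [9 16 78 94 4 5]
  10. access 16: HIT. Cache (LRU->MRU): [9 78 94 4 5 16]
  11. access 60: MISS, evict 9. Cache (LRU->MRU): [78 94 4 5 16 60]
  12. access 16: HIT. Cache (LRU->MRU): [78 94 4 5 60 16]
  13. access 5: HIT. Cache (LRU->MRU): [78 94 4 60 16 5]
  14. access 94: HIT. Cache (LRU->MRU): [78 4 60 16 5 94]
  15. access 5: HIT. Cache (LRU->MRU): [78 4 60 16 94 5]
  16. access 78: HIT. Cache (LRU->MRU): [4 60 16 94 5 78]
  17. access 60: HIT. Cache (LRU->MRU): [4 16 94 5 78 60]
  18. access 9: MISS, evict 4. Cache (LRU->MRU): [16 94 5 78 60 9]
  19. access 78: HIT. Cache (LRU->MRU): [16 94 5 60 9 78]
  20. access 94: HIT. Cache (LRU->MRU): [16 5 60 9 78 94]
Total: 12 hits, 8 misses, 2 evictions

Hit rate = 12/20 = 3/5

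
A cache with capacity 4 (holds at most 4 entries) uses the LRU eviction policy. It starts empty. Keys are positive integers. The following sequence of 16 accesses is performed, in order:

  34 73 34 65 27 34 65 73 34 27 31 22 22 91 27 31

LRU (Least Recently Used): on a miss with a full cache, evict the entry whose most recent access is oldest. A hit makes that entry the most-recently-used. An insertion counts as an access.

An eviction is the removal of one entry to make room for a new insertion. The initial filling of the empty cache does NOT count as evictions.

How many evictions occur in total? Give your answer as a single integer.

Answer: 3

Derivation:
LRU simulation (capacity=4):
  1. access 34: MISS. Cache (LRU->MRU): [34]
  2. access 73: MISS. Cache (LRU->MRU): [34 73]
  3. access 34: HIT. Cache (LRU->MRU): [73 34]
  4. access 65: MISS. Cache (LRU->MRU): [73 34 65]
  5. access 27: MISS. Cache (LRU->MRU): [73 34 65 27]
  6. access 34: HIT. Cache (LRU->MRU): [73 65 27 34]
  7. access 65: HIT. Cache (LRU->MRU): [73 27 34 65]
  8. access 73: HIT. Cache (LRU->MRU): [27 34 65 73]
  9. access 34: HIT. Cache (LRU->MRU): [27 65 73 34]
  10. access 27: HIT. Cache (LRU->MRU): [65 73 34 27]
  11. access 31: MISS, evict 65. Cache (LRU->MRU): [73 34 27 31]
  12. access 22: MISS, evict 73. Cache (LRU->MRU): [34 27 31 22]
  13. access 22: HIT. Cache (LRU->MRU): [34 27 31 22]
  14. access 91: MISS, evict 34. Cache (LRU->MRU): [27 31 22 91]
  15. access 27: HIT. Cache (LRU->MRU): [31 22 91 27]
  16. access 31: HIT. Cache (LRU->MRU): [22 91 27 31]
Total: 9 hits, 7 misses, 3 evictions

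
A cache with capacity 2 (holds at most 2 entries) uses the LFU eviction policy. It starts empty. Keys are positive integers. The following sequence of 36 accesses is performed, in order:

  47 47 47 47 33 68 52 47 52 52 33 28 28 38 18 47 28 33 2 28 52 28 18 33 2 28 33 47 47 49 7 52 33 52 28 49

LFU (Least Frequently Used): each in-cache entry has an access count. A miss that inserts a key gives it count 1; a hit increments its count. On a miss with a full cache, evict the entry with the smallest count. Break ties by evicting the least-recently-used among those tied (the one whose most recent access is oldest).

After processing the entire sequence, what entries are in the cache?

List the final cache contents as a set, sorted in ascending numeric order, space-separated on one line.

LFU simulation (capacity=2):
  1. access 47: MISS. Cache: [47(c=1)]
  2. access 47: HIT, count now 2. Cache: [47(c=2)]
  3. access 47: HIT, count now 3. Cache: [47(c=3)]
  4. access 47: HIT, count now 4. Cache: [47(c=4)]
  5. access 33: MISS. Cache: [33(c=1) 47(c=4)]
  6. access 68: MISS, evict 33(c=1). Cache: [68(c=1) 47(c=4)]
  7. access 52: MISS, evict 68(c=1). Cache: [52(c=1) 47(c=4)]
  8. access 47: HIT, count now 5. Cache: [52(c=1) 47(c=5)]
  9. access 52: HIT, count now 2. Cache: [52(c=2) 47(c=5)]
  10. access 52: HIT, count now 3. Cache: [52(c=3) 47(c=5)]
  11. access 33: MISS, evict 52(c=3). Cache: [33(c=1) 47(c=5)]
  12. access 28: MISS, evict 33(c=1). Cache: [28(c=1) 47(c=5)]
  13. access 28: HIT, count now 2. Cache: [28(c=2) 47(c=5)]
  14. access 38: MISS, evict 28(c=2). Cache: [38(c=1) 47(c=5)]
  15. access 18: MISS, evict 38(c=1). Cache: [18(c=1) 47(c=5)]
  16. access 47: HIT, count now 6. Cache: [18(c=1) 47(c=6)]
  17. access 28: MISS, evict 18(c=1). Cache: [28(c=1) 47(c=6)]
  18. access 33: MISS, evict 28(c=1). Cache: [33(c=1) 47(c=6)]
  19. access 2: MISS, evict 33(c=1). Cache: [2(c=1) 47(c=6)]
  20. access 28: MISS, evict 2(c=1). Cache: [28(c=1) 47(c=6)]
  21. access 52: MISS, evict 28(c=1). Cache: [52(c=1) 47(c=6)]
  22. access 28: MISS, evict 52(c=1). Cache: [28(c=1) 47(c=6)]
  23. access 18: MISS, evict 28(c=1). Cache: [18(c=1) 47(c=6)]
  24. access 33: MISS, evict 18(c=1). Cache: [33(c=1) 47(c=6)]
  25. access 2: MISS, evict 33(c=1). Cache: [2(c=1) 47(c=6)]
  26. access 28: MISS, evict 2(c=1). Cache: [28(c=1) 47(c=6)]
  27. access 33: MISS, evict 28(c=1). Cache: [33(c=1) 47(c=6)]
  28. access 47: HIT, count now 7. Cache: [33(c=1) 47(c=7)]
  29. access 47: HIT, count now 8. Cache: [33(c=1) 47(c=8)]
  30. access 49: MISS, evict 33(c=1). Cache: [49(c=1) 47(c=8)]
  31. access 7: MISS, evict 49(c=1). Cache: [7(c=1) 47(c=8)]
  32. access 52: MISS, evict 7(c=1). Cache: [52(c=1) 47(c=8)]
  33. access 33: MISS, evict 52(c=1). Cache: [33(c=1) 47(c=8)]
  34. access 52: MISS, evict 33(c=1). Cache: [52(c=1) 47(c=8)]
  35. access 28: MISS, evict 52(c=1). Cache: [28(c=1) 47(c=8)]
  36. access 49: MISS, evict 28(c=1). Cache: [49(c=1) 47(c=8)]
Total: 10 hits, 26 misses, 24 evictions

Answer: 47 49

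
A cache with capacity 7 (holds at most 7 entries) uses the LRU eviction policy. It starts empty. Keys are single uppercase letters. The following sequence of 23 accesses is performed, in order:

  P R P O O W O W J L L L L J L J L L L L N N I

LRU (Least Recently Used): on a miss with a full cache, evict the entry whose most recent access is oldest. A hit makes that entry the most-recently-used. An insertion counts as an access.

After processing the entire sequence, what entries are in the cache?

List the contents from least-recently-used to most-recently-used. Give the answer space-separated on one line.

LRU simulation (capacity=7):
  1. access P: MISS. Cache (LRU->MRU): [P]
  2. access R: MISS. Cache (LRU->MRU): [P R]
  3. access P: HIT. Cache (LRU->MRU): [R P]
  4. access O: MISS. Cache (LRU->MRU): [R P O]
  5. access O: HIT. Cache (LRU->MRU): [R P O]
  6. access W: MISS. Cache (LRU->MRU): [R P O W]
  7. access O: HIT. Cache (LRU->MRU): [R P W O]
  8. access W: HIT. Cache (LRU->MRU): [R P O W]
  9. access J: MISS. Cache (LRU->MRU): [R P O W J]
  10. access L: MISS. Cache (LRU->MRU): [R P O W J L]
  11. access L: HIT. Cache (LRU->MRU): [R P O W J L]
  12. access L: HIT. Cache (LRU->MRU): [R P O W J L]
  13. access L: HIT. Cache (LRU->MRU): [R P O W J L]
  14. access J: HIT. Cache (LRU->MRU): [R P O W L J]
  15. access L: HIT. Cache (LRU->MRU): [R P O W J L]
  16. access J: HIT. Cache (LRU->MRU): [R P O W L J]
  17. access L: HIT. Cache (LRU->MRU): [R P O W J L]
  18. access L: HIT. Cache (LRU->MRU): [R P O W J L]
  19. access L: HIT. Cache (LRU->MRU): [R P O W J L]
  20. access L: HIT. Cache (LRU->MRU): [R P O W J L]
  21. access N: MISS. Cache (LRU->MRU): [R P O W J L N]
  22. access N: HIT. Cache (LRU->MRU): [R P O W J L N]
  23. access I: MISS, evict R. Cache (LRU->MRU): [P O W J L N I]
Total: 15 hits, 8 misses, 1 evictions

Answer: P O W J L N I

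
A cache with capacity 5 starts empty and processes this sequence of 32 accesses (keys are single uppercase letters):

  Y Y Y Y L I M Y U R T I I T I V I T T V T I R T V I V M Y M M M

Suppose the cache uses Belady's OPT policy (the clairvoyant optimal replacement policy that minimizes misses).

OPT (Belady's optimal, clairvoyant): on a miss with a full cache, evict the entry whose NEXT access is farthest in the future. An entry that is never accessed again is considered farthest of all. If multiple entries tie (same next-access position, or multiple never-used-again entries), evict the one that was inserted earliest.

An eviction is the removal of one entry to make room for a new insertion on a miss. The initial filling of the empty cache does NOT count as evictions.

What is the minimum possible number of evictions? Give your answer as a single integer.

Answer: 4

Derivation:
OPT (Belady) simulation (capacity=5):
  1. access Y: MISS. Cache: [Y]
  2. access Y: HIT. Next use of Y: step 3. Cache: [Y]
  3. access Y: HIT. Next use of Y: step 4. Cache: [Y]
  4. access Y: HIT. Next use of Y: step 8. Cache: [Y]
  5. access L: MISS. Cache: [Y L]
  6. access I: MISS. Cache: [Y L I]
  7. access M: MISS. Cache: [Y L I M]
  8. access Y: HIT. Next use of Y: step 29. Cache: [Y L I M]
  9. access U: MISS. Cache: [Y L I M U]
  10. access R: MISS, evict L (next use: never). Cache: [Y I M U R]
  11. access T: MISS, evict U (next use: never). Cache: [Y I M R T]
  12. access I: HIT. Next use of I: step 13. Cache: [Y I M R T]
  13. access I: HIT. Next use of I: step 15. Cache: [Y I M R T]
  14. access T: HIT. Next use of T: step 18. Cache: [Y I M R T]
  15. access I: HIT. Next use of I: step 17. Cache: [Y I M R T]
  16. access V: MISS, evict Y (next use: step 29). Cache: [I M R T V]
  17. access I: HIT. Next use of I: step 22. Cache: [I M R T V]
  18. access T: HIT. Next use of T: step 19. Cache: [I M R T V]
  19. access T: HIT. Next use of T: step 21. Cache: [I M R T V]
  20. access V: HIT. Next use of V: step 25. Cache: [I M R T V]
  21. access T: HIT. Next use of T: step 24. Cache: [I M R T V]
  22. access I: HIT. Next use of I: step 26. Cache: [I M R T V]
  23. access R: HIT. Next use of R: never. Cache: [I M R T V]
  24. access T: HIT. Next use of T: never. Cache: [I M R T V]
  25. access V: HIT. Next use of V: step 27. Cache: [I M R T V]
  26. access I: HIT. Next use of I: never. Cache: [I M R T V]
  27. access V: HIT. Next use of V: never. Cache: [I M R T V]
  28. access M: HIT. Next use of M: step 30. Cache: [I M R T V]
  29. access Y: MISS, evict I (next use: never). Cache: [M R T V Y]
  30. access M: HIT. Next use of M: step 31. Cache: [M R T V Y]
  31. access M: HIT. Next use of M: step 32. Cache: [M R T V Y]
  32. access M: HIT. Next use of M: never. Cache: [M R T V Y]
Total: 23 hits, 9 misses, 4 evictions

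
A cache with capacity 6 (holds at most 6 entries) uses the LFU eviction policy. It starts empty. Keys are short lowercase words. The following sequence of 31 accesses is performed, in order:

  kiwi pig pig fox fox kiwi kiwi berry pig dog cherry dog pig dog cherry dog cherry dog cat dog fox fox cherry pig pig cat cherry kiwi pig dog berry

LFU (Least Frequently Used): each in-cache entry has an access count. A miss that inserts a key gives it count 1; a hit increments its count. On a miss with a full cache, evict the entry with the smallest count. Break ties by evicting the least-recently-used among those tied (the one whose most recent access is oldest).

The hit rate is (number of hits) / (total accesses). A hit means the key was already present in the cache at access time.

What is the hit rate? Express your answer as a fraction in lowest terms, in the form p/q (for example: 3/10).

Answer: 23/31

Derivation:
LFU simulation (capacity=6):
  1. access kiwi: MISS. Cache: [kiwi(c=1)]
  2. access pig: MISS. Cache: [kiwi(c=1) pig(c=1)]
  3. access pig: HIT, count now 2. Cache: [kiwi(c=1) pig(c=2)]
  4. access fox: MISS. Cache: [kiwi(c=1) fox(c=1) pig(c=2)]
  5. access fox: HIT, count now 2. Cache: [kiwi(c=1) pig(c=2) fox(c=2)]
  6. access kiwi: HIT, count now 2. Cache: [pig(c=2) fox(c=2) kiwi(c=2)]
  7. access kiwi: HIT, count now 3. Cache: [pig(c=2) fox(c=2) kiwi(c=3)]
  8. access berry: MISS. Cache: [berry(c=1) pig(c=2) fox(c=2) kiwi(c=3)]
  9. access pig: HIT, count now 3. Cache: [berry(c=1) fox(c=2) kiwi(c=3) pig(c=3)]
  10. access dog: MISS. Cache: [berry(c=1) dog(c=1) fox(c=2) kiwi(c=3) pig(c=3)]
  11. access cherry: MISS. Cache: [berry(c=1) dog(c=1) cherry(c=1) fox(c=2) kiwi(c=3) pig(c=3)]
  12. access dog: HIT, count now 2. Cache: [berry(c=1) cherry(c=1) fox(c=2) dog(c=2) kiwi(c=3) pig(c=3)]
  13. access pig: HIT, count now 4. Cache: [berry(c=1) cherry(c=1) fox(c=2) dog(c=2) kiwi(c=3) pig(c=4)]
  14. access dog: HIT, count now 3. Cache: [berry(c=1) cherry(c=1) fox(c=2) kiwi(c=3) dog(c=3) pig(c=4)]
  15. access cherry: HIT, count now 2. Cache: [berry(c=1) fox(c=2) cherry(c=2) kiwi(c=3) dog(c=3) pig(c=4)]
  16. access dog: HIT, count now 4. Cache: [berry(c=1) fox(c=2) cherry(c=2) kiwi(c=3) pig(c=4) dog(c=4)]
  17. access cherry: HIT, count now 3. Cache: [berry(c=1) fox(c=2) kiwi(c=3) cherry(c=3) pig(c=4) dog(c=4)]
  18. access dog: HIT, count now 5. Cache: [berry(c=1) fox(c=2) kiwi(c=3) cherry(c=3) pig(c=4) dog(c=5)]
  19. access cat: MISS, evict berry(c=1). Cache: [cat(c=1) fox(c=2) kiwi(c=3) cherry(c=3) pig(c=4) dog(c=5)]
  20. access dog: HIT, count now 6. Cache: [cat(c=1) fox(c=2) kiwi(c=3) cherry(c=3) pig(c=4) dog(c=6)]
  21. access fox: HIT, count now 3. Cache: [cat(c=1) kiwi(c=3) cherry(c=3) fox(c=3) pig(c=4) dog(c=6)]
  22. access fox: HIT, count now 4. Cache: [cat(c=1) kiwi(c=3) cherry(c=3) pig(c=4) fox(c=4) dog(c=6)]
  23. access cherry: HIT, count now 4. Cache: [cat(c=1) kiwi(c=3) pig(c=4) fox(c=4) cherry(c=4) dog(c=6)]
  24. access pig: HIT, count now 5. Cache: [cat(c=1) kiwi(c=3) fox(c=4) cherry(c=4) pig(c=5) dog(c=6)]
  25. access pig: HIT, count now 6. Cache: [cat(c=1) kiwi(c=3) fox(c=4) cherry(c=4) dog(c=6) pig(c=6)]
  26. access cat: HIT, count now 2. Cache: [cat(c=2) kiwi(c=3) fox(c=4) cherry(c=4) dog(c=6) pig(c=6)]
  27. access cherry: HIT, count now 5. Cache: [cat(c=2) kiwi(c=3) fox(c=4) cherry(c=5) dog(c=6) pig(c=6)]
  28. access kiwi: HIT, count now 4. Cache: [cat(c=2) fox(c=4) kiwi(c=4) cherry(c=5) dog(c=6) pig(c=6)]
  29. access pig: HIT, count now 7. Cache: [cat(c=2) fox(c=4) kiwi(c=4) cherry(c=5) dog(c=6) pig(c=7)]
  30. access dog: HIT, count now 7. Cache: [cat(c=2) fox(c=4) kiwi(c=4) cherry(c=5) pig(c=7) dog(c=7)]
  31. access berry: MISS, evict cat(c=2). Cache: [berry(c=1) fox(c=4) kiwi(c=4) cherry(c=5) pig(c=7) dog(c=7)]
Total: 23 hits, 8 misses, 2 evictions

Hit rate = 23/31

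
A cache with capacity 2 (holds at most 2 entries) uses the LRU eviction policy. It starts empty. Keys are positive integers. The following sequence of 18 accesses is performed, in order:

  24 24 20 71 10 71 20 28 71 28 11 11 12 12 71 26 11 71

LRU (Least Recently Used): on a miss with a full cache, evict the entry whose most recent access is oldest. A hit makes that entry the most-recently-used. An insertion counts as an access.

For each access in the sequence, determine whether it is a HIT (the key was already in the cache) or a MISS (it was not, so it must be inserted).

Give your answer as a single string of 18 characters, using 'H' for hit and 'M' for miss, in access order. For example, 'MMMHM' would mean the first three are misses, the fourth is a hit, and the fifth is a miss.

LRU simulation (capacity=2):
  1. access 24: MISS. Cache (LRU->MRU): [24]
  2. access 24: HIT. Cache (LRU->MRU): [24]
  3. access 20: MISS. Cache (LRU->MRU): [24 20]
  4. access 71: MISS, evict 24. Cache (LRU->MRU): [20 71]
  5. access 10: MISS, evict 20. Cache (LRU->MRU): [71 10]
  6. access 71: HIT. Cache (LRU->MRU): [10 71]
  7. access 20: MISS, evict 10. Cache (LRU->MRU): [71 20]
  8. access 28: MISS, evict 71. Cache (LRU->MRU): [20 28]
  9. access 71: MISS, evict 20. Cache (LRU->MRU): [28 71]
  10. access 28: HIT. Cache (LRU->MRU): [71 28]
  11. access 11: MISS, evict 71. Cache (LRU->MRU): [28 11]
  12. access 11: HIT. Cache (LRU->MRU): [28 11]
  13. access 12: MISS, evict 28. Cache (LRU->MRU): [11 12]
  14. access 12: HIT. Cache (LRU->MRU): [11 12]
  15. access 71: MISS, evict 11. Cache (LRU->MRU): [12 71]
  16. access 26: MISS, evict 12. Cache (LRU->MRU): [71 26]
  17. access 11: MISS, evict 71. Cache (LRU->MRU): [26 11]
  18. access 71: MISS, evict 26. Cache (LRU->MRU): [11 71]
Total: 5 hits, 13 misses, 11 evictions

Answer: MHMMMHMMMHMHMHMMMM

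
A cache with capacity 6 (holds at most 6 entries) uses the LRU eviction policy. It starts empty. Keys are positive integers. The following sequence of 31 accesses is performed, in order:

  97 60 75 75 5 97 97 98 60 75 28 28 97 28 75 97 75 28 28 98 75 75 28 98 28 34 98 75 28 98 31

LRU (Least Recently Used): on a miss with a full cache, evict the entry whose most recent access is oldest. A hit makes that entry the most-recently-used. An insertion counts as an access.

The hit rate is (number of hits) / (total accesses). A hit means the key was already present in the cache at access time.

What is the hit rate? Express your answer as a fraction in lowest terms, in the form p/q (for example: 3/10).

Answer: 23/31

Derivation:
LRU simulation (capacity=6):
  1. access 97: MISS. Cache (LRU->MRU): [97]
  2. access 60: MISS. Cache (LRU->MRU): [97 60]
  3. access 75: MISS. Cache (LRU->MRU): [97 60 75]
  4. access 75: HIT. Cache (LRU->MRU): [97 60 75]
  5. access 5: MISS. Cache (LRU->MRU): [97 60 75 5]
  6. access 97: HIT. Cache (LRU->MRU): [60 75 5 97]
  7. access 97: HIT. Cache (LRU->MRU): [60 75 5 97]
  8. access 98: MISS. Cache (LRU->MRU): [60 75 5 97 98]
  9. access 60: HIT. Cache (LRU->MRU): [75 5 97 98 60]
  10. access 75: HIT. Cache (LRU->MRU): [5 97 98 60 75]
  11. access 28: MISS. Cache (LRU->MRU): [5 97 98 60 75 28]
  12. access 28: HIT. Cache (LRU->MRU): [5 97 98 60 75 28]
  13. access 97: HIT. Cache (LRU->MRU): [5 98 60 75 28 97]
  14. access 28: HIT. Cache (LRU->MRU): [5 98 60 75 97 28]
  15. access 75: HIT. Cache (LRU->MRU): [5 98 60 97 28 75]
  16. access 97: HIT. Cache (LRU->MRU): [5 98 60 28 75 97]
  17. access 75: HIT. Cache (LRU->MRU): [5 98 60 28 97 75]
  18. access 28: HIT. Cache (LRU->MRU): [5 98 60 97 75 28]
  19. access 28: HIT. Cache (LRU->MRU): [5 98 60 97 75 28]
  20. access 98: HIT. Cache (LRU->MRU): [5 60 97 75 28 98]
  21. access 75: HIT. Cache (LRU->MRU): [5 60 97 28 98 75]
  22. access 75: HIT. Cache (LRU->MRU): [5 60 97 28 98 75]
  23. access 28: HIT. Cache (LRU->MRU): [5 60 97 98 75 28]
  24. access 98: HIT. Cache (LRU->MRU): [5 60 97 75 28 98]
  25. access 28: HIT. Cache (LRU->MRU): [5 60 97 75 98 28]
  26. access 34: MISS, evict 5. Cache (LRU->MRU): [60 97 75 98 28 34]
  27. access 98: HIT. Cache (LRU->MRU): [60 97 75 28 34 98]
  28. access 75: HIT. Cache (LRU->MRU): [60 97 28 34 98 75]
  29. access 28: HIT. Cache (LRU->MRU): [60 97 34 98 75 28]
  30. access 98: HIT. Cache (LRU->MRU): [60 97 34 75 28 98]
  31. access 31: MISS, evict 60. Cache (LRU->MRU): [97 34 75 28 98 31]
Total: 23 hits, 8 misses, 2 evictions

Hit rate = 23/31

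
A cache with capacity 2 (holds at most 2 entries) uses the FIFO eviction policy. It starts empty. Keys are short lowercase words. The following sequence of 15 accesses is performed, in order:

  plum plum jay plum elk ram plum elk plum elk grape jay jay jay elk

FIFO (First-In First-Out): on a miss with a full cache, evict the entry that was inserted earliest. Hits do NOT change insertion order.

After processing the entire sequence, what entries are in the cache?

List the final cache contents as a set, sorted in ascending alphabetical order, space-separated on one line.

FIFO simulation (capacity=2):
  1. access plum: MISS. Cache (old->new): [plum]
  2. access plum: HIT. Cache (old->new): [plum]
  3. access jay: MISS. Cache (old->new): [plum jay]
  4. access plum: HIT. Cache (old->new): [plum jay]
  5. access elk: MISS, evict plum. Cache (old->new): [jay elk]
  6. access ram: MISS, evict jay. Cache (old->new): [elk ram]
  7. access plum: MISS, evict elk. Cache (old->new): [ram plum]
  8. access elk: MISS, evict ram. Cache (old->new): [plum elk]
  9. access plum: HIT. Cache (old->new): [plum elk]
  10. access elk: HIT. Cache (old->new): [plum elk]
  11. access grape: MISS, evict plum. Cache (old->new): [elk grape]
  12. access jay: MISS, evict elk. Cache (old->new): [grape jay]
  13. access jay: HIT. Cache (old->new): [grape jay]
  14. access jay: HIT. Cache (old->new): [grape jay]
  15. access elk: MISS, evict grape. Cache (old->new): [jay elk]
Total: 6 hits, 9 misses, 7 evictions

Answer: elk jay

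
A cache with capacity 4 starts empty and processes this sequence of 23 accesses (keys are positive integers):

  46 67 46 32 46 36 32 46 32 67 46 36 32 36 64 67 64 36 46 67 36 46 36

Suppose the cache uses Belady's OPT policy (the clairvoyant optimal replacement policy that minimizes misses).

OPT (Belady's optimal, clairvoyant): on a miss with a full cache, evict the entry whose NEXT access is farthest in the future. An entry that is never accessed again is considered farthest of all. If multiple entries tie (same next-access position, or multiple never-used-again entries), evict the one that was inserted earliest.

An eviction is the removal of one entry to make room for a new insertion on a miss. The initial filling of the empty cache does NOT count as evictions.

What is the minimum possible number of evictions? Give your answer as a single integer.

Answer: 1

Derivation:
OPT (Belady) simulation (capacity=4):
  1. access 46: MISS. Cache: [46]
  2. access 67: MISS. Cache: [46 67]
  3. access 46: HIT. Next use of 46: step 5. Cache: [46 67]
  4. access 32: MISS. Cache: [46 67 32]
  5. access 46: HIT. Next use of 46: step 8. Cache: [46 67 32]
  6. access 36: MISS. Cache: [46 67 32 36]
  7. access 32: HIT. Next use of 32: step 9. Cache: [46 67 32 36]
  8. access 46: HIT. Next use of 46: step 11. Cache: [46 67 32 36]
  9. access 32: HIT. Next use of 32: step 13. Cache: [46 67 32 36]
  10. access 67: HIT. Next use of 67: step 16. Cache: [46 67 32 36]
  11. access 46: HIT. Next use of 46: step 19. Cache: [46 67 32 36]
  12. access 36: HIT. Next use of 36: step 14. Cache: [46 67 32 36]
  13. access 32: HIT. Next use of 32: never. Cache: [46 67 32 36]
  14. access 36: HIT. Next use of 36: step 18. Cache: [46 67 32 36]
  15. access 64: MISS, evict 32 (next use: never). Cache: [46 67 36 64]
  16. access 67: HIT. Next use of 67: step 20. Cache: [46 67 36 64]
  17. access 64: HIT. Next use of 64: never. Cache: [46 67 36 64]
  18. access 36: HIT. Next use of 36: step 21. Cache: [46 67 36 64]
  19. access 46: HIT. Next use of 46: step 22. Cache: [46 67 36 64]
  20. access 67: HIT. Next use of 67: never. Cache: [46 67 36 64]
  21. access 36: HIT. Next use of 36: step 23. Cache: [46 67 36 64]
  22. access 46: HIT. Next use of 46: never. Cache: [46 67 36 64]
  23. access 36: HIT. Next use of 36: never. Cache: [46 67 36 64]
Total: 18 hits, 5 misses, 1 evictions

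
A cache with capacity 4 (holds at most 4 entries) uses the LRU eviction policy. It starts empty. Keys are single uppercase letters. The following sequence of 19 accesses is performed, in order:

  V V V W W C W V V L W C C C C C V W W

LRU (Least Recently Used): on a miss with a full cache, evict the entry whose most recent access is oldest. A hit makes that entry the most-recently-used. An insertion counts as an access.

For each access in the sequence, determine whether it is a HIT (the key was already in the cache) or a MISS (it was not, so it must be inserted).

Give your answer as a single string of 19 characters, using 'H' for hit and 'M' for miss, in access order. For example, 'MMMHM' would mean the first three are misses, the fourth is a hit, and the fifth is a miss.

LRU simulation (capacity=4):
  1. access V: MISS. Cache (LRU->MRU): [V]
  2. access V: HIT. Cache (LRU->MRU): [V]
  3. access V: HIT. Cache (LRU->MRU): [V]
  4. access W: MISS. Cache (LRU->MRU): [V W]
  5. access W: HIT. Cache (LRU->MRU): [V W]
  6. access C: MISS. Cache (LRU->MRU): [V W C]
  7. access W: HIT. Cache (LRU->MRU): [V C W]
  8. access V: HIT. Cache (LRU->MRU): [C W V]
  9. access V: HIT. Cache (LRU->MRU): [C W V]
  10. access L: MISS. Cache (LRU->MRU): [C W V L]
  11. access W: HIT. Cache (LRU->MRU): [C V L W]
  12. access C: HIT. Cache (LRU->MRU): [V L W C]
  13. access C: HIT. Cache (LRU->MRU): [V L W C]
  14. access C: HIT. Cache (LRU->MRU): [V L W C]
  15. access C: HIT. Cache (LRU->MRU): [V L W C]
  16. access C: HIT. Cache (LRU->MRU): [V L W C]
  17. access V: HIT. Cache (LRU->MRU): [L W C V]
  18. access W: HIT. Cache (LRU->MRU): [L C V W]
  19. access W: HIT. Cache (LRU->MRU): [L C V W]
Total: 15 hits, 4 misses, 0 evictions

Answer: MHHMHMHHHMHHHHHHHHH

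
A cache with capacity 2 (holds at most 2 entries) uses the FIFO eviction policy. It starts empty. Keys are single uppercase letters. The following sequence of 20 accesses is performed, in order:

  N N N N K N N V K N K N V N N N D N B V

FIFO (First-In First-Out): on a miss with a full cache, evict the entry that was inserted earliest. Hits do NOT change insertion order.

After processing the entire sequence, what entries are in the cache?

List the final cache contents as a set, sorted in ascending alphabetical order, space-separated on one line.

Answer: B V

Derivation:
FIFO simulation (capacity=2):
  1. access N: MISS. Cache (old->new): [N]
  2. access N: HIT. Cache (old->new): [N]
  3. access N: HIT. Cache (old->new): [N]
  4. access N: HIT. Cache (old->new): [N]
  5. access K: MISS. Cache (old->new): [N K]
  6. access N: HIT. Cache (old->new): [N K]
  7. access N: HIT. Cache (old->new): [N K]
  8. access V: MISS, evict N. Cache (old->new): [K V]
  9. access K: HIT. Cache (old->new): [K V]
  10. access N: MISS, evict K. Cache (old->new): [V N]
  11. access K: MISS, evict V. Cache (old->new): [N K]
  12. access N: HIT. Cache (old->new): [N K]
  13. access V: MISS, evict N. Cache (old->new): [K V]
  14. access N: MISS, evict K. Cache (old->new): [V N]
  15. access N: HIT. Cache (old->new): [V N]
  16. access N: HIT. Cache (old->new): [V N]
  17. access D: MISS, evict V. Cache (old->new): [N D]
  18. access N: HIT. Cache (old->new): [N D]
  19. access B: MISS, evict N. Cache (old->new): [D B]
  20. access V: MISS, evict D. Cache (old->new): [B V]
Total: 10 hits, 10 misses, 8 evictions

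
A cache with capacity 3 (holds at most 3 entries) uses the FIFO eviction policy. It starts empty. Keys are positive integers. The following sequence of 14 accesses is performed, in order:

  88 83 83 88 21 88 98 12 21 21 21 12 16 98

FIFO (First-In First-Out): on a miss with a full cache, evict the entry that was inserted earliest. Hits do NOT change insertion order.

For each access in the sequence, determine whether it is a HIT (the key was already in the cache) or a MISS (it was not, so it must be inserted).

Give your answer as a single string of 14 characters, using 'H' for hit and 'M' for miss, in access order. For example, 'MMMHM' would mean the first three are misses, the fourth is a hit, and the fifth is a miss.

FIFO simulation (capacity=3):
  1. access 88: MISS. Cache (old->new): [88]
  2. access 83: MISS. Cache (old->new): [88 83]
  3. access 83: HIT. Cache (old->new): [88 83]
  4. access 88: HIT. Cache (old->new): [88 83]
  5. access 21: MISS. Cache (old->new): [88 83 21]
  6. access 88: HIT. Cache (old->new): [88 83 21]
  7. access 98: MISS, evict 88. Cache (old->new): [83 21 98]
  8. access 12: MISS, evict 83. Cache (old->new): [21 98 12]
  9. access 21: HIT. Cache (old->new): [21 98 12]
  10. access 21: HIT. Cache (old->new): [21 98 12]
  11. access 21: HIT. Cache (old->new): [21 98 12]
  12. access 12: HIT. Cache (old->new): [21 98 12]
  13. access 16: MISS, evict 21. Cache (old->new): [98 12 16]
  14. access 98: HIT. Cache (old->new): [98 12 16]
Total: 8 hits, 6 misses, 3 evictions

Answer: MMHHMHMMHHHHMH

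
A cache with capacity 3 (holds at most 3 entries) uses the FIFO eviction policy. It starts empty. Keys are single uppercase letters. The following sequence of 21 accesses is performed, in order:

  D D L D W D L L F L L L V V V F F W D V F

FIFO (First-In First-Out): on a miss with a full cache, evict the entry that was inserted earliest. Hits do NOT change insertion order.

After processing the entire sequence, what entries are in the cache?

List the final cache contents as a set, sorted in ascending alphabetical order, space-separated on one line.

Answer: D F V

Derivation:
FIFO simulation (capacity=3):
  1. access D: MISS. Cache (old->new): [D]
  2. access D: HIT. Cache (old->new): [D]
  3. access L: MISS. Cache (old->new): [D L]
  4. access D: HIT. Cache (old->new): [D L]
  5. access W: MISS. Cache (old->new): [D L W]
  6. access D: HIT. Cache (old->new): [D L W]
  7. access L: HIT. Cache (old->new): [D L W]
  8. access L: HIT. Cache (old->new): [D L W]
  9. access F: MISS, evict D. Cache (old->new): [L W F]
  10. access L: HIT. Cache (old->new): [L W F]
  11. access L: HIT. Cache (old->new): [L W F]
  12. access L: HIT. Cache (old->new): [L W F]
  13. access V: MISS, evict L. Cache (old->new): [W F V]
  14. access V: HIT. Cache (old->new): [W F V]
  15. access V: HIT. Cache (old->new): [W F V]
  16. access F: HIT. Cache (old->new): [W F V]
  17. access F: HIT. Cache (old->new): [W F V]
  18. access W: HIT. Cache (old->new): [W F V]
  19. access D: MISS, evict W. Cache (old->new): [F V D]
  20. access V: HIT. Cache (old->new): [F V D]
  21. access F: HIT. Cache (old->new): [F V D]
Total: 15 hits, 6 misses, 3 evictions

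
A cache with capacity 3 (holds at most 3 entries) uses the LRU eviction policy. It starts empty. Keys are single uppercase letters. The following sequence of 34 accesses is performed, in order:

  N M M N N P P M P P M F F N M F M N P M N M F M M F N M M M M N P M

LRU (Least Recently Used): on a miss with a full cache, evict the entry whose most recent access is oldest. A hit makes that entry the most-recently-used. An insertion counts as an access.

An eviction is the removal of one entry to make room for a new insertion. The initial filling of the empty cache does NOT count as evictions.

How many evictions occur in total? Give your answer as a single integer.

Answer: 5

Derivation:
LRU simulation (capacity=3):
  1. access N: MISS. Cache (LRU->MRU): [N]
  2. access M: MISS. Cache (LRU->MRU): [N M]
  3. access M: HIT. Cache (LRU->MRU): [N M]
  4. access N: HIT. Cache (LRU->MRU): [M N]
  5. access N: HIT. Cache (LRU->MRU): [M N]
  6. access P: MISS. Cache (LRU->MRU): [M N P]
  7. access P: HIT. Cache (LRU->MRU): [M N P]
  8. access M: HIT. Cache (LRU->MRU): [N P M]
  9. access P: HIT. Cache (LRU->MRU): [N M P]
  10. access P: HIT. Cache (LRU->MRU): [N M P]
  11. access M: HIT. Cache (LRU->MRU): [N P M]
  12. access F: MISS, evict N. Cache (LRU->MRU): [P M F]
  13. access F: HIT. Cache (LRU->MRU): [P M F]
  14. access N: MISS, evict P. Cache (LRU->MRU): [M F N]
  15. access M: HIT. Cache (LRU->MRU): [F N M]
  16. access F: HIT. Cache (LRU->MRU): [N M F]
  17. access M: HIT. Cache (LRU->MRU): [N F M]
  18. access N: HIT. Cache (LRU->MRU): [F M N]
  19. access P: MISS, evict F. Cache (LRU->MRU): [M N P]
  20. access M: HIT. Cache (LRU->MRU): [N P M]
  21. access N: HIT. Cache (LRU->MRU): [P M N]
  22. access M: HIT. Cache (LRU->MRU): [P N M]
  23. access F: MISS, evict P. Cache (LRU->MRU): [N M F]
  24. access M: HIT. Cache (LRU->MRU): [N F M]
  25. access M: HIT. Cache (LRU->MRU): [N F M]
  26. access F: HIT. Cache (LRU->MRU): [N M F]
  27. access N: HIT. Cache (LRU->MRU): [M F N]
  28. access M: HIT. Cache (LRU->MRU): [F N M]
  29. access M: HIT. Cache (LRU->MRU): [F N M]
  30. access M: HIT. Cache (LRU->MRU): [F N M]
  31. access M: HIT. Cache (LRU->MRU): [F N M]
  32. access N: HIT. Cache (LRU->MRU): [F M N]
  33. access P: MISS, evict F. Cache (LRU->MRU): [M N P]
  34. access M: HIT. Cache (LRU->MRU): [N P M]
Total: 26 hits, 8 misses, 5 evictions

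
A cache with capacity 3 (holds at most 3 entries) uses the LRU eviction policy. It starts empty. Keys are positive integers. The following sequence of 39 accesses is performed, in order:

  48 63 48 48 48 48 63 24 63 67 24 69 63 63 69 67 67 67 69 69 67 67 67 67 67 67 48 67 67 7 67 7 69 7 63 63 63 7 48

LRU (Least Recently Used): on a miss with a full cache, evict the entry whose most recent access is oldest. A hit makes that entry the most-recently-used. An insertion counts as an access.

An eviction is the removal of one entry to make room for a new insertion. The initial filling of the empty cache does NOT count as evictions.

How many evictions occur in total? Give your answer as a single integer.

Answer: 9

Derivation:
LRU simulation (capacity=3):
  1. access 48: MISS. Cache (LRU->MRU): [48]
  2. access 63: MISS. Cache (LRU->MRU): [48 63]
  3. access 48: HIT. Cache (LRU->MRU): [63 48]
  4. access 48: HIT. Cache (LRU->MRU): [63 48]
  5. access 48: HIT. Cache (LRU->MRU): [63 48]
  6. access 48: HIT. Cache (LRU->MRU): [63 48]
  7. access 63: HIT. Cache (LRU->MRU): [48 63]
  8. access 24: MISS. Cache (LRU->MRU): [48 63 24]
  9. access 63: HIT. Cache (LRU->MRU): [48 24 63]
  10. access 67: MISS, evict 48. Cache (LRU->MRU): [24 63 67]
  11. access 24: HIT. Cache (LRU->MRU): [63 67 24]
  12. access 69: MISS, evict 63. Cache (LRU->MRU): [67 24 69]
  13. access 63: MISS, evict 67. Cache (LRU->MRU): [24 69 63]
  14. access 63: HIT. Cache (LRU->MRU): [24 69 63]
  15. access 69: HIT. Cache (LRU->MRU): [24 63 69]
  16. access 67: MISS, evict 24. Cache (LRU->MRU): [63 69 67]
  17. access 67: HIT. Cache (LRU->MRU): [63 69 67]
  18. access 67: HIT. Cache (LRU->MRU): [63 69 67]
  19. access 69: HIT. Cache (LRU->MRU): [63 67 69]
  20. access 69: HIT. Cache (LRU->MRU): [63 67 69]
  21. access 67: HIT. Cache (LRU->MRU): [63 69 67]
  22. access 67: HIT. Cache (LRU->MRU): [63 69 67]
  23. access 67: HIT. Cache (LRU->MRU): [63 69 67]
  24. access 67: HIT. Cache (LRU->MRU): [63 69 67]
  25. access 67: HIT. Cache (LRU->MRU): [63 69 67]
  26. access 67: HIT. Cache (LRU->MRU): [63 69 67]
  27. access 48: MISS, evict 63. Cache (LRU->MRU): [69 67 48]
  28. access 67: HIT. Cache (LRU->MRU): [69 48 67]
  29. access 67: HIT. Cache (LRU->MRU): [69 48 67]
  30. access 7: MISS, evict 69. Cache (LRU->MRU): [48 67 7]
  31. access 67: HIT. Cache (LRU->MRU): [48 7 67]
  32. access 7: HIT. Cache (LRU->MRU): [48 67 7]
  33. access 69: MISS, evict 48. Cache (LRU->MRU): [67 7 69]
  34. access 7: HIT. Cache (LRU->MRU): [67 69 7]
  35. access 63: MISS, evict 67. Cache (LRU->MRU): [69 7 63]
  36. access 63: HIT. Cache (LRU->MRU): [69 7 63]
  37. access 63: HIT. Cache (LRU->MRU): [69 7 63]
  38. access 7: HIT. Cache (LRU->MRU): [69 63 7]
  39. access 48: MISS, evict 69. Cache (LRU->MRU): [63 7 48]
Total: 27 hits, 12 misses, 9 evictions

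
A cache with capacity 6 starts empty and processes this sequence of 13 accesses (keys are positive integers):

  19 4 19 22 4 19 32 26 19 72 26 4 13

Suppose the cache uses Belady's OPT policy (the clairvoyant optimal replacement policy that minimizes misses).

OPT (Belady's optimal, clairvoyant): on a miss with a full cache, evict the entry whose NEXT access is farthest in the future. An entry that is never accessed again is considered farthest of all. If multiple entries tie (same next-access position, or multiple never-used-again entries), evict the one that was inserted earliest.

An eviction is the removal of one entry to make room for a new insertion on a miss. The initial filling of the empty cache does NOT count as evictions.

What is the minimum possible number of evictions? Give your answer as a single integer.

OPT (Belady) simulation (capacity=6):
  1. access 19: MISS. Cache: [19]
  2. access 4: MISS. Cache: [19 4]
  3. access 19: HIT. Next use of 19: step 6. Cache: [19 4]
  4. access 22: MISS. Cache: [19 4 22]
  5. access 4: HIT. Next use of 4: step 12. Cache: [19 4 22]
  6. access 19: HIT. Next use of 19: step 9. Cache: [19 4 22]
  7. access 32: MISS. Cache: [19 4 22 32]
  8. access 26: MISS. Cache: [19 4 22 32 26]
  9. access 19: HIT. Next use of 19: never. Cache: [19 4 22 32 26]
  10. access 72: MISS. Cache: [19 4 22 32 26 72]
  11. access 26: HIT. Next use of 26: never. Cache: [19 4 22 32 26 72]
  12. access 4: HIT. Next use of 4: never. Cache: [19 4 22 32 26 72]
  13. access 13: MISS, evict 19 (next use: never). Cache: [4 22 32 26 72 13]
Total: 6 hits, 7 misses, 1 evictions

Answer: 1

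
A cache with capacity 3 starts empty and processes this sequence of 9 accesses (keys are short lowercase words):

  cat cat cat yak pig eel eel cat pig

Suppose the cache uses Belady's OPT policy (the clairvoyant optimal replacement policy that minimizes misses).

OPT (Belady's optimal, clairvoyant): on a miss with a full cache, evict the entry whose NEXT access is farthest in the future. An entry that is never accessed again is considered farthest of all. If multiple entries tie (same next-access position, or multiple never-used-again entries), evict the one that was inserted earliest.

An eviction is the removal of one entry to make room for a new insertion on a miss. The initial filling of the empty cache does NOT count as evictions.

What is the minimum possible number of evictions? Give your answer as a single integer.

Answer: 1

Derivation:
OPT (Belady) simulation (capacity=3):
  1. access cat: MISS. Cache: [cat]
  2. access cat: HIT. Next use of cat: step 3. Cache: [cat]
  3. access cat: HIT. Next use of cat: step 8. Cache: [cat]
  4. access yak: MISS. Cache: [cat yak]
  5. access pig: MISS. Cache: [cat yak pig]
  6. access eel: MISS, evict yak (next use: never). Cache: [cat pig eel]
  7. access eel: HIT. Next use of eel: never. Cache: [cat pig eel]
  8. access cat: HIT. Next use of cat: never. Cache: [cat pig eel]
  9. access pig: HIT. Next use of pig: never. Cache: [cat pig eel]
Total: 5 hits, 4 misses, 1 evictions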